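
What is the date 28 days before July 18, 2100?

−18 → Jun 30, 2100 (end of Jun, 30 days; 10 left).
−10 → Jun 20, 2100.

June 20, 2100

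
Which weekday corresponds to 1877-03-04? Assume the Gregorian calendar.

January 1, 1877 is a Monday.
Jan 1, 1877 → Feb 1, 1877: 31 days (January has 31).
Feb 1, 1877 → Mar 1, 1877: 28 days (February has 28).
Mar 1, 1877 → Mar 4, 1877: 3 days.
Total: 62 days.
62 mod 7 = 6, so Monday + 6 = Sunday.

Sunday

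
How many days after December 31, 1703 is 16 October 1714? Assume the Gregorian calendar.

Dec 31, 1703 → Dec 31, 1704: 366 days (Feb 29, 1704 is in that span).
Dec 31, 1704 → Dec 31, 1705: 365 days.
Dec 31, 1705 → Dec 31, 1706: 365 days.
Dec 31, 1706 → Dec 31, 1707: 365 days.
Dec 31, 1707 → Dec 31, 1708: 366 days (Feb 29, 1708 is in that span).
Dec 31, 1708 → Dec 31, 1709: 365 days.
Dec 31, 1709 → Dec 31, 1710: 365 days.
Dec 31, 1710 → Dec 31, 1711: 365 days.
Dec 31, 1711 → Dec 31, 1712: 366 days (Feb 29, 1712 is in that span).
Dec 31, 1712 → Dec 31, 1713: 365 days.
Dec 31, 1713 → Jan 31, 1714: 31 days (December has 31).
Jan 31, 1714 → Feb 28, 1714: 28 days (January has 31).
Feb 28, 1714 → Mar 28, 1714: 28 days (February has 28).
Mar 28, 1714 → Apr 28, 1714: 31 days (March has 31).
Apr 28, 1714 → May 28, 1714: 30 days (April has 30).
May 28, 1714 → Jun 28, 1714: 31 days (May has 31).
Jun 28, 1714 → Jul 28, 1714: 30 days (June has 30).
Jul 28, 1714 → Aug 28, 1714: 31 days (July has 31).
Aug 28, 1714 → Sep 28, 1714: 31 days (August has 31).
Sep 28, 1714 → Oct 16, 1714: 18 days.
Total: 3942 days.

3942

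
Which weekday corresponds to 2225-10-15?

January 1, 2225 is a Saturday.
Jan 1, 2225 → Feb 1, 2225: 31 days (January has 31).
Feb 1, 2225 → Mar 1, 2225: 28 days (February has 28).
Mar 1, 2225 → Apr 1, 2225: 31 days (March has 31).
Apr 1, 2225 → May 1, 2225: 30 days (April has 30).
May 1, 2225 → Jun 1, 2225: 31 days (May has 31).
Jun 1, 2225 → Jul 1, 2225: 30 days (June has 30).
Jul 1, 2225 → Aug 1, 2225: 31 days (July has 31).
Aug 1, 2225 → Sep 1, 2225: 31 days (August has 31).
Sep 1, 2225 → Oct 1, 2225: 30 days (September has 30).
Oct 1, 2225 → Oct 15, 2225: 14 days.
Total: 287 days.
287 mod 7 = 0, so Saturday + 0 = Saturday.

Saturday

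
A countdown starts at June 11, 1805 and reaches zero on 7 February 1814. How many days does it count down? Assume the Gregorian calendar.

3163

Jun 11, 1805 → Jun 11, 1806: 365 days.
Jun 11, 1806 → Jun 11, 1807: 365 days.
Jun 11, 1807 → Jun 11, 1808: 366 days (Feb 29, 1808 is in that span).
Jun 11, 1808 → Jun 11, 1809: 365 days.
Jun 11, 1809 → Jun 11, 1810: 365 days.
Jun 11, 1810 → Jun 11, 1811: 365 days.
Jun 11, 1811 → Jun 11, 1812: 366 days (Feb 29, 1812 is in that span).
Jun 11, 1812 → Jun 11, 1813: 365 days.
Jun 11, 1813 → Jul 11, 1813: 30 days (June has 30).
Jul 11, 1813 → Aug 11, 1813: 31 days (July has 31).
Aug 11, 1813 → Sep 11, 1813: 31 days (August has 31).
Sep 11, 1813 → Oct 11, 1813: 30 days (September has 30).
Oct 11, 1813 → Nov 11, 1813: 31 days (October has 31).
Nov 11, 1813 → Dec 11, 1813: 30 days (November has 30).
Dec 11, 1813 → Jan 11, 1814: 31 days (December has 31).
Jan 11, 1814 → Feb 7, 1814: 27 days.
Total: 3163 days.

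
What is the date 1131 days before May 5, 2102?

March 30, 2099

−365 (one year) → May 5, 2101 (766 left).
−365 (one year) → May 5, 2100 (401 left).
−365 (one year) → May 5, 2099 (36 left).
−5 → Apr 30, 2099 (end of Apr, 30 days; 31 left).
−30 → Mar 31, 2099 (end of Mar, 31 days; 1 left).
−1 → Mar 30, 2099.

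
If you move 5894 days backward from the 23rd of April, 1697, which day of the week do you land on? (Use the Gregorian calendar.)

First find the weekday of Apr 23, 1697. Doomsday rule: the anchor day for the 1600s is Tuesday. For year 97: 97÷12 = 8 r 1, and 1÷4 = 0, so 8+1+0 = 9.
Tuesday + 9 ≡ Thursday — that's 1697's doomsday.
In April the doomsday date is Apr 4.
Apr 23 is 19 days after Apr 4; 19 mod 7 = 5, so Thursday + 5 = Tuesday.
5894 mod 7 = 0, so 5894 days before a Tuesday is Tuesday − 0 = Tuesday.

Tuesday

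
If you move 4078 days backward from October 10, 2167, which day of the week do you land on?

First find the weekday of Oct 10, 2167. Doomsday rule: the anchor day for the 2100s is Sunday. For year 67: 67÷12 = 5 r 7, and 7÷4 = 1, so 5+7+1 = 13.
Sunday + 13 ≡ Saturday — that's 2167's doomsday.
In October the doomsday date is Oct 10.
Oct 10 is the doomsday itself: Saturday.
4078 mod 7 = 4, so 4078 days before a Saturday is Saturday − 4 = Tuesday.

Tuesday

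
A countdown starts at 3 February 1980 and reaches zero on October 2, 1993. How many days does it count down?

Feb 3, 1980 → Feb 3, 1981: 366 days (Feb 29, 1980 is in that span).
Feb 3, 1981 → Feb 3, 1982: 365 days.
Feb 3, 1982 → Feb 3, 1983: 365 days.
Feb 3, 1983 → Feb 3, 1984: 365 days.
Feb 3, 1984 → Feb 3, 1985: 366 days (Feb 29, 1984 is in that span).
Feb 3, 1985 → Feb 3, 1986: 365 days.
Feb 3, 1986 → Feb 3, 1987: 365 days.
Feb 3, 1987 → Feb 3, 1988: 365 days.
Feb 3, 1988 → Feb 3, 1989: 366 days (Feb 29, 1988 is in that span).
Feb 3, 1989 → Feb 3, 1990: 365 days.
Feb 3, 1990 → Feb 3, 1991: 365 days.
Feb 3, 1991 → Feb 3, 1992: 365 days.
Feb 3, 1992 → Feb 3, 1993: 366 days (Feb 29, 1992 is in that span).
Feb 3, 1993 → Mar 3, 1993: 28 days (February has 28).
Mar 3, 1993 → Apr 3, 1993: 31 days (March has 31).
Apr 3, 1993 → May 3, 1993: 30 days (April has 30).
May 3, 1993 → Jun 3, 1993: 31 days (May has 31).
Jun 3, 1993 → Jul 3, 1993: 30 days (June has 30).
Jul 3, 1993 → Aug 3, 1993: 31 days (July has 31).
Aug 3, 1993 → Sep 3, 1993: 31 days (August has 31).
Sep 3, 1993 → Oct 2, 1993: 29 days.
Total: 4990 days.

4990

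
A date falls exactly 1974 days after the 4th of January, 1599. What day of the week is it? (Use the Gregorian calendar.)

First find the weekday of Jan 4, 1599. Doomsday rule: the anchor day for the 1500s is Wednesday. For year 99: 99÷12 = 8 r 3, and 3÷4 = 0, so 8+3+0 = 11.
Wednesday + 11 ≡ Sunday — that's 1599's doomsday.
In January the doomsday date is Jan 3 (1599 is not a leap year).
Jan 4 is 1 day after Jan 3; 1 mod 7 = 1, so Sunday + 1 = Monday.
1974 mod 7 = 0, so 1974 days after a Monday is Monday + 0 = Monday.

Monday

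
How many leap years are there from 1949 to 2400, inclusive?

Multiples of 4 in [1949,2400]: 113.
Of those, multiples of 100: 5 (not leap unless ÷400).
Multiples of 400: 2.
Leap years = 113 − 5 + 2 = 110.

110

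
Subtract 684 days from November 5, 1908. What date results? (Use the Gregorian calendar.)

−366 (one year; includes Feb 29, 1908) → Nov 5, 1907 (318 left).
−5 → Oct 31, 1907 (end of Oct, 31 days; 313 left).
−31 → Sep 30, 1907 (end of Sep, 30 days; 282 left).
−30 → Aug 31, 1907 (end of Aug, 31 days; 252 left).
−31 → Jul 31, 1907 (end of Jul, 31 days; 221 left).
−31 → Jun 30, 1907 (end of Jun, 30 days; 190 left).
−30 → May 31, 1907 (end of May, 31 days; 160 left).
−31 → Apr 30, 1907 (end of Apr, 30 days; 129 left).
−30 → Mar 31, 1907 (end of Mar, 31 days; 99 left).
−31 → Feb 28, 1907 (end of Feb, 28 days; 68 left).
−28 → Jan 31, 1907 (end of Jan, 31 days; 40 left).
−31 → Dec 31, 1906 (end of Dec, 31 days; 9 left).
−9 → Dec 22, 1906.

December 22, 1906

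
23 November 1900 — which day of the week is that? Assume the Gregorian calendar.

Doomsday rule: the anchor day for the 1900s is Wednesday. For year 00: 0÷12 = 0 r 0, and 0÷4 = 0, so 0+0+0 = 0.
Wednesday + 0 ≡ Wednesday — that's 1900's doomsday.
In November the doomsday date is Nov 7.
Nov 23 is 16 days after Nov 7; 16 mod 7 = 2, so Wednesday + 2 = Friday.

Friday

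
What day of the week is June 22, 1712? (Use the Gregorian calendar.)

Wednesday

Doomsday rule: the anchor day for the 1700s is Sunday. For year 12: 12÷12 = 1 r 0, and 0÷4 = 0, so 1+0+0 = 1.
Sunday + 1 ≡ Monday — that's 1712's doomsday.
In June the doomsday date is Jun 6.
Jun 22 is 16 days after Jun 6; 16 mod 7 = 2, so Monday + 2 = Wednesday.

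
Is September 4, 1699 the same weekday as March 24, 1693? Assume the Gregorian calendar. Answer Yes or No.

No

From Mar 24, 1693 to Sep 4, 1699 is 2355 days.
2355 mod 7 = 3, so they are different weekdays.
(Mar 24, 1693 is a Tuesday; Sep 4, 1699 is a Friday.)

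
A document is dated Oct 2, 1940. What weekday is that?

Doomsday rule: the anchor day for the 1900s is Wednesday. For year 40: 40÷12 = 3 r 4, and 4÷4 = 1, so 3+4+1 = 8.
Wednesday + 8 ≡ Thursday — that's 1940's doomsday.
In October the doomsday date is Oct 10.
Oct 2 is 8 days before Oct 10; 8 mod 7 = 1, so Thursday − 1 = Wednesday.

Wednesday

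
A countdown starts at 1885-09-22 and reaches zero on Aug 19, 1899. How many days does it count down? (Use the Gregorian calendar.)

5079

Sep 22, 1885 → Sep 22, 1886: 365 days.
Sep 22, 1886 → Sep 22, 1887: 365 days.
Sep 22, 1887 → Sep 22, 1888: 366 days (Feb 29, 1888 is in that span).
Sep 22, 1888 → Sep 22, 1889: 365 days.
Sep 22, 1889 → Sep 22, 1890: 365 days.
Sep 22, 1890 → Sep 22, 1891: 365 days.
Sep 22, 1891 → Sep 22, 1892: 366 days (Feb 29, 1892 is in that span).
Sep 22, 1892 → Sep 22, 1893: 365 days.
Sep 22, 1893 → Sep 22, 1894: 365 days.
Sep 22, 1894 → Sep 22, 1895: 365 days.
Sep 22, 1895 → Sep 22, 1896: 366 days (Feb 29, 1896 is in that span).
Sep 22, 1896 → Sep 22, 1897: 365 days.
Sep 22, 1897 → Sep 22, 1898: 365 days.
Sep 22, 1898 → Oct 22, 1898: 30 days (September has 30).
Oct 22, 1898 → Nov 22, 1898: 31 days (October has 31).
Nov 22, 1898 → Dec 22, 1898: 30 days (November has 30).
Dec 22, 1898 → Jan 22, 1899: 31 days (December has 31).
Jan 22, 1899 → Feb 22, 1899: 31 days (January has 31).
Feb 22, 1899 → Mar 22, 1899: 28 days (February has 28).
Mar 22, 1899 → Apr 22, 1899: 31 days (March has 31).
Apr 22, 1899 → May 22, 1899: 30 days (April has 30).
May 22, 1899 → Jun 22, 1899: 31 days (May has 31).
Jun 22, 1899 → Jul 22, 1899: 30 days (June has 30).
Jul 22, 1899 → Aug 19, 1899: 28 days.
Total: 5079 days.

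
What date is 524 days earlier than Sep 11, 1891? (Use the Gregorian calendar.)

−365 (one year) → Sep 11, 1890 (159 left).
−11 → Aug 31, 1890 (end of Aug, 31 days; 148 left).
−31 → Jul 31, 1890 (end of Jul, 31 days; 117 left).
−31 → Jun 30, 1890 (end of Jun, 30 days; 86 left).
−30 → May 31, 1890 (end of May, 31 days; 56 left).
−31 → Apr 30, 1890 (end of Apr, 30 days; 25 left).
−25 → Apr 5, 1890.

April 5, 1890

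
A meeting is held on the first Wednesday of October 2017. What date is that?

October 1, 2017 is a Sunday.
The first Wednesday is therefore October 4 (3 days later).

October 4, 2017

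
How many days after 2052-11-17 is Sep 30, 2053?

Nov 17, 2052 → Dec 17, 2052: 30 days (November has 30).
Dec 17, 2052 → Jan 17, 2053: 31 days (December has 31).
Jan 17, 2053 → Feb 17, 2053: 31 days (January has 31).
Feb 17, 2053 → Mar 17, 2053: 28 days (February has 28).
Mar 17, 2053 → Apr 17, 2053: 31 days (March has 31).
Apr 17, 2053 → May 17, 2053: 30 days (April has 30).
May 17, 2053 → Jun 17, 2053: 31 days (May has 31).
Jun 17, 2053 → Jul 17, 2053: 30 days (June has 30).
Jul 17, 2053 → Aug 17, 2053: 31 days (July has 31).
Aug 17, 2053 → Sep 17, 2053: 31 days (August has 31).
Sep 17, 2053 → Sep 30, 2053: 13 days.
Total: 317 days.

317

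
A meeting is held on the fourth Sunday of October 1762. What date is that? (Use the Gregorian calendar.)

October 1, 1762 is a Friday.
The first Sunday is therefore October 3 (2 days later).
The fourth Sunday is 3 + 3×7 = October 24.

October 24, 1762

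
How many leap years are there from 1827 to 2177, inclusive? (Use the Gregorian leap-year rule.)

86

Multiples of 4 in [1827,2177]: 88.
Of those, multiples of 100: 3 (not leap unless ÷400).
Multiples of 400: 1.
Leap years = 88 − 3 + 1 = 86.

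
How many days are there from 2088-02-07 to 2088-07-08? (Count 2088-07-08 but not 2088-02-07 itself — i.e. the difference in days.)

152

Feb 7, 2088 → Mar 7, 2088: 29 days (February has 29).
Mar 7, 2088 → Apr 7, 2088: 31 days (March has 31).
Apr 7, 2088 → May 7, 2088: 30 days (April has 30).
May 7, 2088 → Jun 7, 2088: 31 days (May has 31).
Jun 7, 2088 → Jul 7, 2088: 30 days (June has 30).
Jul 7, 2088 → Jul 8, 2088: 1 days.
Total: 152 days.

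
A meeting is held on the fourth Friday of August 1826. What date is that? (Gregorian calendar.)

August 25, 1826

August 1, 1826 is a Tuesday.
The first Friday is therefore August 4 (3 days later).
The fourth Friday is 4 + 3×7 = August 25.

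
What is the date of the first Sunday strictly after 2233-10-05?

October 6, 2233

Oct 5, 2233 is a Saturday.
From Saturday to the next Sunday is 1 day.
Oct 5, 2233 + 1 = Oct 6, 2233.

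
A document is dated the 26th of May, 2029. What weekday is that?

Saturday

January 1, 2029 is a Monday.
Jan 1, 2029 → Feb 1, 2029: 31 days (January has 31).
Feb 1, 2029 → Mar 1, 2029: 28 days (February has 28).
Mar 1, 2029 → Apr 1, 2029: 31 days (March has 31).
Apr 1, 2029 → May 1, 2029: 30 days (April has 30).
May 1, 2029 → May 26, 2029: 25 days.
Total: 145 days.
145 mod 7 = 5, so Monday + 5 = Saturday.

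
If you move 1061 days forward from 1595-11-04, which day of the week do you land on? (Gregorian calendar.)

Wednesday

First find the weekday of Nov 4, 1595. Doomsday rule: the anchor day for the 1500s is Wednesday. For year 95: 95÷12 = 7 r 11, and 11÷4 = 2, so 7+11+2 = 20.
Wednesday + 20 ≡ Tuesday — that's 1595's doomsday.
In November the doomsday date is Nov 7.
Nov 4 is 3 days before Nov 7; 3 mod 7 = 3, so Tuesday − 3 = Saturday.
1061 mod 7 = 4, so 1061 days after a Saturday is Saturday + 4 = Wednesday.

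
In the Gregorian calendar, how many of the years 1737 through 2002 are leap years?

Multiples of 4 in [1737,2002]: 66.
Of those, multiples of 100: 3 (not leap unless ÷400).
Multiples of 400: 1.
Leap years = 66 − 3 + 1 = 64.

64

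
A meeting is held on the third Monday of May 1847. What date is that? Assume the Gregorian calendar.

May 17, 1847

May 1, 1847 is a Saturday.
The first Monday is therefore May 3 (2 days later).
The third Monday is 3 + 2×7 = May 17.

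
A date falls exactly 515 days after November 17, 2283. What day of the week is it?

Wednesday

First find the weekday of Nov 17, 2283. Doomsday rule: the anchor day for the 2200s is Friday. For year 83: 83÷12 = 6 r 11, and 11÷4 = 2, so 6+11+2 = 19.
Friday + 19 ≡ Wednesday — that's 2283's doomsday.
In November the doomsday date is Nov 7.
Nov 17 is 10 days after Nov 7; 10 mod 7 = 3, so Wednesday + 3 = Saturday.
515 mod 7 = 4, so 515 days after a Saturday is Saturday + 4 = Wednesday.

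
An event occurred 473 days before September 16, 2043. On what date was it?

−365 (one year) → Sep 16, 2042 (108 left).
−16 → Aug 31, 2042 (end of Aug, 31 days; 92 left).
−31 → Jul 31, 2042 (end of Jul, 31 days; 61 left).
−31 → Jun 30, 2042 (end of Jun, 30 days; 30 left).
−30 → May 31, 2042 (end of May, 31 days; 0 left).

May 31, 2042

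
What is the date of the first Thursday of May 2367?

May 1, 2367 is a Monday.
The first Thursday is therefore May 4 (3 days later).

May 4, 2367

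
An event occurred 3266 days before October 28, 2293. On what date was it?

−365 (one year) → Oct 28, 2292 (2901 left).
−366 (one year; includes Feb 29, 2292) → Oct 28, 2291 (2535 left).
−365 (one year) → Oct 28, 2290 (2170 left).
−365 (one year) → Oct 28, 2289 (1805 left).
−365 (one year) → Oct 28, 2288 (1440 left).
−366 (one year; includes Feb 29, 2288) → Oct 28, 2287 (1074 left).
−365 (one year) → Oct 28, 2286 (709 left).
−365 (one year) → Oct 28, 2285 (344 left).
−28 → Sep 30, 2285 (end of Sep, 30 days; 316 left).
−30 → Aug 31, 2285 (end of Aug, 31 days; 286 left).
−31 → Jul 31, 2285 (end of Jul, 31 days; 255 left).
−31 → Jun 30, 2285 (end of Jun, 30 days; 224 left).
−30 → May 31, 2285 (end of May, 31 days; 194 left).
−31 → Apr 30, 2285 (end of Apr, 30 days; 163 left).
−30 → Mar 31, 2285 (end of Mar, 31 days; 133 left).
−31 → Feb 28, 2285 (end of Feb, 28 days; 102 left).
−28 → Jan 31, 2285 (end of Jan, 31 days; 74 left).
−31 → Dec 31, 2284 (end of Dec, 31 days; 43 left).
−31 → Nov 30, 2284 (end of Nov, 30 days; 12 left).
−12 → Nov 18, 2284.

November 18, 2284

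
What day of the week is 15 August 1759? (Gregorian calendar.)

Wednesday

Doomsday rule: the anchor day for the 1700s is Sunday. For year 59: 59÷12 = 4 r 11, and 11÷4 = 2, so 4+11+2 = 17.
Sunday + 17 ≡ Wednesday — that's 1759's doomsday.
In August the doomsday date is Aug 8.
Aug 15 is 7 days after Aug 8; 7 mod 7 = 0, so Wednesday + 0 = Wednesday.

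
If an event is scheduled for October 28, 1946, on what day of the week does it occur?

January 1, 1946 is a Tuesday.
Jan 1, 1946 → Feb 1, 1946: 31 days (January has 31).
Feb 1, 1946 → Mar 1, 1946: 28 days (February has 28).
Mar 1, 1946 → Apr 1, 1946: 31 days (March has 31).
Apr 1, 1946 → May 1, 1946: 30 days (April has 30).
May 1, 1946 → Jun 1, 1946: 31 days (May has 31).
Jun 1, 1946 → Jul 1, 1946: 30 days (June has 30).
Jul 1, 1946 → Aug 1, 1946: 31 days (July has 31).
Aug 1, 1946 → Sep 1, 1946: 31 days (August has 31).
Sep 1, 1946 → Oct 1, 1946: 30 days (September has 30).
Oct 1, 1946 → Oct 28, 1946: 27 days.
Total: 300 days.
300 mod 7 = 6, so Tuesday + 6 = Monday.

Monday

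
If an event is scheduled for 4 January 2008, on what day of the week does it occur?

Doomsday rule: the anchor day for the 2000s is Tuesday. For year 08: 8÷12 = 0 r 8, and 8÷4 = 2, so 0+8+2 = 10.
Tuesday + 10 ≡ Friday — that's 2008's doomsday.
In January the doomsday date is Jan 4 (2008 is a leap year (divisible by 4)).
Jan 4 is the doomsday itself: Friday.

Friday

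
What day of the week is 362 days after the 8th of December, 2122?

Dec 8, 2122 is a Tuesday.
362 mod 7 = 5, so 362 days after a Tuesday is Tuesday + 5 = Sunday.

Sunday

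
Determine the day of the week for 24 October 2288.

Doomsday rule: the anchor day for the 2200s is Friday. For year 88: 88÷12 = 7 r 4, and 4÷4 = 1, so 7+4+1 = 12.
Friday + 12 ≡ Wednesday — that's 2288's doomsday.
In October the doomsday date is Oct 10.
Oct 24 is 14 days after Oct 10; 14 mod 7 = 0, so Wednesday + 0 = Wednesday.

Wednesday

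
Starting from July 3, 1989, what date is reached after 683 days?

May 17, 1991

+365 (one year) → Jul 3, 1990 (318 left).
Jul has 31 days: +29 → Aug 1, 1990 (289 left).
Aug has 31 days: +31 → Sep 1, 1990 (258 left).
Sep has 30 days: +30 → Oct 1, 1990 (228 left).
Oct has 31 days: +31 → Nov 1, 1990 (197 left).
Nov has 30 days: +30 → Dec 1, 1990 (167 left).
Dec has 31 days: +31 → Jan 1, 1991 (136 left).
Jan has 31 days: +31 → Feb 1, 1991 (105 left).
Feb has 28 days: +28 → Mar 1, 1991 (77 left).
Mar has 31 days: +31 → Apr 1, 1991 (46 left).
Apr has 30 days: +30 → May 1, 1991 (16 left).
+16 → May 17, 1991.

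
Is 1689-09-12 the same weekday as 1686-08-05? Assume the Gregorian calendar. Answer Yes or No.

Yes

From Aug 5, 1686 to Sep 12, 1689 is 1134 days.
1134 mod 7 = 0, so they are the same weekday.
(Aug 5, 1686 is a Monday; Sep 12, 1689 is a Monday.)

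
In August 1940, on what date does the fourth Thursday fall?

August 22, 1940

August 1, 1940 is a Thursday.
The first Thursday is therefore August 1 (same day).
The fourth Thursday is 1 + 3×7 = August 22.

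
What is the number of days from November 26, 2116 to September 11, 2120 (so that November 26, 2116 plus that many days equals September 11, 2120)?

1385

Nov 26, 2116 → Nov 26, 2117: 365 days.
Nov 26, 2117 → Nov 26, 2118: 365 days.
Nov 26, 2118 → Nov 26, 2119: 365 days.
Nov 26, 2119 → Dec 26, 2119: 30 days (November has 30).
Dec 26, 2119 → Jan 26, 2120: 31 days (December has 31).
Jan 26, 2120 → Feb 26, 2120: 31 days (January has 31).
Feb 26, 2120 → Mar 26, 2120: 29 days (February has 29).
Mar 26, 2120 → Apr 26, 2120: 31 days (March has 31).
Apr 26, 2120 → May 26, 2120: 30 days (April has 30).
May 26, 2120 → Jun 26, 2120: 31 days (May has 31).
Jun 26, 2120 → Jul 26, 2120: 30 days (June has 30).
Jul 26, 2120 → Aug 26, 2120: 31 days (July has 31).
Aug 26, 2120 → Sep 11, 2120: 16 days.
Total: 1385 days.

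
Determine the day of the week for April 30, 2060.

Friday

Doomsday rule: the anchor day for the 2000s is Tuesday. For year 60: 60÷12 = 5 r 0, and 0÷4 = 0, so 5+0+0 = 5.
Tuesday + 5 ≡ Sunday — that's 2060's doomsday.
In April the doomsday date is Apr 4.
Apr 30 is 26 days after Apr 4; 26 mod 7 = 5, so Sunday + 5 = Friday.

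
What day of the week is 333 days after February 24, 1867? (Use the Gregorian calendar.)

Thursday

First find the weekday of Feb 24, 1867. Doomsday rule: the anchor day for the 1800s is Friday. For year 67: 67÷12 = 5 r 7, and 7÷4 = 1, so 5+7+1 = 13.
Friday + 13 ≡ Thursday — that's 1867's doomsday.
In February the doomsday date is Feb 28 (1867 is not a leap year).
Feb 24 is 4 days before Feb 28; 4 mod 7 = 4, so Thursday − 4 = Sunday.
333 mod 7 = 4, so 333 days after a Sunday is Sunday + 4 = Thursday.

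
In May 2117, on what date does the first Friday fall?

May 7, 2117

May 1, 2117 is a Saturday.
The first Friday is therefore May 7 (6 days later).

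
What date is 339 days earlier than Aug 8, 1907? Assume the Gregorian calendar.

−8 → Jul 31, 1907 (end of Jul, 31 days; 331 left).
−31 → Jun 30, 1907 (end of Jun, 30 days; 300 left).
−30 → May 31, 1907 (end of May, 31 days; 270 left).
−31 → Apr 30, 1907 (end of Apr, 30 days; 239 left).
−30 → Mar 31, 1907 (end of Mar, 31 days; 209 left).
−31 → Feb 28, 1907 (end of Feb, 28 days; 178 left).
−28 → Jan 31, 1907 (end of Jan, 31 days; 150 left).
−31 → Dec 31, 1906 (end of Dec, 31 days; 119 left).
−31 → Nov 30, 1906 (end of Nov, 30 days; 88 left).
−30 → Oct 31, 1906 (end of Oct, 31 days; 58 left).
−31 → Sep 30, 1906 (end of Sep, 30 days; 27 left).
−27 → Sep 3, 1906.

September 3, 1906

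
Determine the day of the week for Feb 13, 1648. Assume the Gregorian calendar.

Thursday

Doomsday rule: the anchor day for the 1600s is Tuesday. For year 48: 48÷12 = 4 r 0, and 0÷4 = 0, so 4+0+0 = 4.
Tuesday + 4 ≡ Saturday — that's 1648's doomsday.
In February the doomsday date is Feb 29 (1648 is a leap year (divisible by 4)).
Feb 13 is 16 days before Feb 29; 16 mod 7 = 2, so Saturday − 2 = Thursday.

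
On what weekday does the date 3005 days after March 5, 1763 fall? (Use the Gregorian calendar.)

Mar 5, 1763 is a Saturday.
3005 mod 7 = 2, so 3005 days after a Saturday is Saturday + 2 = Monday.

Monday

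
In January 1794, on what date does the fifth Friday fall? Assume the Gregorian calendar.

January 31, 1794

January 1, 1794 is a Wednesday.
The first Friday is therefore January 3 (2 days later).
The fifth Friday is 3 + 4×7 = January 31.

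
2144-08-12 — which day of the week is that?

Wednesday

Doomsday rule: the anchor day for the 2100s is Sunday. For year 44: 44÷12 = 3 r 8, and 8÷4 = 2, so 3+8+2 = 13.
Sunday + 13 ≡ Saturday — that's 2144's doomsday.
In August the doomsday date is Aug 8.
Aug 12 is 4 days after Aug 8; 4 mod 7 = 4, so Saturday + 4 = Wednesday.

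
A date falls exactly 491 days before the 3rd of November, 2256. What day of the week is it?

First find the weekday of Nov 3, 2256. Doomsday rule: the anchor day for the 2200s is Friday. For year 56: 56÷12 = 4 r 8, and 8÷4 = 2, so 4+8+2 = 14.
Friday + 14 ≡ Friday — that's 2256's doomsday.
In November the doomsday date is Nov 7.
Nov 3 is 4 days before Nov 7; 4 mod 7 = 4, so Friday − 4 = Monday.
491 mod 7 = 1, so 491 days before a Monday is Monday − 1 = Sunday.

Sunday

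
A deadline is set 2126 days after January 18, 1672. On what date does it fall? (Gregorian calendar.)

November 13, 1677

+366 (one year; includes Feb 29, 1672) → Jan 18, 1673 (1760 left).
+365 (one year) → Jan 18, 1674 (1395 left).
+365 (one year) → Jan 18, 1675 (1030 left).
+365 (one year) → Jan 18, 1676 (665 left).
+366 (one year; includes Feb 29, 1676) → Jan 18, 1677 (299 left).
Jan has 31 days: +14 → Feb 1, 1677 (285 left).
Feb has 28 days: +28 → Mar 1, 1677 (257 left).
Mar has 31 days: +31 → Apr 1, 1677 (226 left).
Apr has 30 days: +30 → May 1, 1677 (196 left).
May has 31 days: +31 → Jun 1, 1677 (165 left).
Jun has 30 days: +30 → Jul 1, 1677 (135 left).
Jul has 31 days: +31 → Aug 1, 1677 (104 left).
Aug has 31 days: +31 → Sep 1, 1677 (73 left).
Sep has 30 days: +30 → Oct 1, 1677 (43 left).
Oct has 31 days: +31 → Nov 1, 1677 (12 left).
+12 → Nov 13, 1677.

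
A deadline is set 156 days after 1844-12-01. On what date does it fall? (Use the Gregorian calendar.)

May 6, 1845

Dec has 31 days: +31 → Jan 1, 1845 (125 left).
Jan has 31 days: +31 → Feb 1, 1845 (94 left).
Feb has 28 days: +28 → Mar 1, 1845 (66 left).
Mar has 31 days: +31 → Apr 1, 1845 (35 left).
Apr has 30 days: +30 → May 1, 1845 (5 left).
+5 → May 6, 1845.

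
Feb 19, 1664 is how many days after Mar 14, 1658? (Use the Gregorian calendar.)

2168

Mar 14, 1658 → Mar 14, 1659: 365 days.
Mar 14, 1659 → Mar 14, 1660: 366 days (Feb 29, 1660 is in that span).
Mar 14, 1660 → Mar 14, 1661: 365 days.
Mar 14, 1661 → Mar 14, 1662: 365 days.
Mar 14, 1662 → Mar 14, 1663: 365 days.
Mar 14, 1663 → Apr 14, 1663: 31 days (March has 31).
Apr 14, 1663 → May 14, 1663: 30 days (April has 30).
May 14, 1663 → Jun 14, 1663: 31 days (May has 31).
Jun 14, 1663 → Jul 14, 1663: 30 days (June has 30).
Jul 14, 1663 → Aug 14, 1663: 31 days (July has 31).
Aug 14, 1663 → Sep 14, 1663: 31 days (August has 31).
Sep 14, 1663 → Oct 14, 1663: 30 days (September has 30).
Oct 14, 1663 → Nov 14, 1663: 31 days (October has 31).
Nov 14, 1663 → Dec 14, 1663: 30 days (November has 30).
Dec 14, 1663 → Jan 14, 1664: 31 days (December has 31).
Jan 14, 1664 → Feb 14, 1664: 31 days (January has 31).
Feb 14, 1664 → Feb 19, 1664: 5 days.
Total: 2168 days.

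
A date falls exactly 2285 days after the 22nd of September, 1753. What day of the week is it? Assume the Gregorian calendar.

First find the weekday of Sep 22, 1753. Doomsday rule: the anchor day for the 1700s is Sunday. For year 53: 53÷12 = 4 r 5, and 5÷4 = 1, so 4+5+1 = 10.
Sunday + 10 ≡ Wednesday — that's 1753's doomsday.
In September the doomsday date is Sep 5.
Sep 22 is 17 days after Sep 5; 17 mod 7 = 3, so Wednesday + 3 = Saturday.
2285 mod 7 = 3, so 2285 days after a Saturday is Saturday + 3 = Tuesday.

Tuesday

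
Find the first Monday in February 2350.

February 6, 2350

February 1, 2350 is a Wednesday.
The first Monday is therefore February 6 (5 days later).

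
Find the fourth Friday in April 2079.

April 28, 2079

April 1, 2079 is a Saturday.
The first Friday is therefore April 7 (6 days later).
The fourth Friday is 7 + 3×7 = April 28.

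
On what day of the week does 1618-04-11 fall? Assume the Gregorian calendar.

Wednesday

Doomsday rule: the anchor day for the 1600s is Tuesday. For year 18: 18÷12 = 1 r 6, and 6÷4 = 1, so 1+6+1 = 8.
Tuesday + 8 ≡ Wednesday — that's 1618's doomsday.
In April the doomsday date is Apr 4.
Apr 11 is 7 days after Apr 4; 7 mod 7 = 0, so Wednesday + 0 = Wednesday.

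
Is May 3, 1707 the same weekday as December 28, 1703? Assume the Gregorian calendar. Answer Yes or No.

From Dec 28, 1703 to May 3, 1707 is 1222 days.
1222 mod 7 = 4, so they are different weekdays.
(Dec 28, 1703 is a Friday; May 3, 1707 is a Tuesday.)

No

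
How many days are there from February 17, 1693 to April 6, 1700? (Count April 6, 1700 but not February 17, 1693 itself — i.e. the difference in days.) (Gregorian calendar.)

2604

Feb 17, 1693 → Feb 17, 1694: 365 days.
Feb 17, 1694 → Feb 17, 1695: 365 days.
Feb 17, 1695 → Feb 17, 1696: 365 days.
Feb 17, 1696 → Feb 17, 1697: 366 days (Feb 29, 1696 is in that span).
Feb 17, 1697 → Feb 17, 1698: 365 days.
Feb 17, 1698 → Feb 17, 1699: 365 days.
Feb 17, 1699 → Feb 17, 1700: 365 days.
Feb 17, 1700 → Mar 17, 1700: 28 days (February has 28).
Mar 17, 1700 → Apr 6, 1700: 20 days.
Total: 2604 days.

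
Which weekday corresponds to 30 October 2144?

Friday

Doomsday rule: the anchor day for the 2100s is Sunday. For year 44: 44÷12 = 3 r 8, and 8÷4 = 2, so 3+8+2 = 13.
Sunday + 13 ≡ Saturday — that's 2144's doomsday.
In October the doomsday date is Oct 10.
Oct 30 is 20 days after Oct 10; 20 mod 7 = 6, so Saturday + 6 = Friday.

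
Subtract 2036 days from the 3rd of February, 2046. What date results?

July 8, 2040

−365 (one year) → Feb 3, 2045 (1671 left).
−366 (one year; includes Feb 29, 2044) → Feb 3, 2044 (1305 left).
−365 (one year) → Feb 3, 2043 (940 left).
−365 (one year) → Feb 3, 2042 (575 left).
−365 (one year) → Feb 3, 2041 (210 left).
−3 → Jan 31, 2041 (end of Jan, 31 days; 207 left).
−31 → Dec 31, 2040 (end of Dec, 31 days; 176 left).
−31 → Nov 30, 2040 (end of Nov, 30 days; 145 left).
−30 → Oct 31, 2040 (end of Oct, 31 days; 115 left).
−31 → Sep 30, 2040 (end of Sep, 30 days; 84 left).
−30 → Aug 31, 2040 (end of Aug, 31 days; 54 left).
−31 → Jul 31, 2040 (end of Jul, 31 days; 23 left).
−23 → Jul 8, 2040.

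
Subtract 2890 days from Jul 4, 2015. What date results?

August 5, 2007

−365 (one year) → Jul 4, 2014 (2525 left).
−365 (one year) → Jul 4, 2013 (2160 left).
−365 (one year) → Jul 4, 2012 (1795 left).
−366 (one year; includes Feb 29, 2012) → Jul 4, 2011 (1429 left).
−365 (one year) → Jul 4, 2010 (1064 left).
−365 (one year) → Jul 4, 2009 (699 left).
−365 (one year) → Jul 4, 2008 (334 left).
−4 → Jun 30, 2008 (end of Jun, 30 days; 330 left).
−30 → May 31, 2008 (end of May, 31 days; 300 left).
−31 → Apr 30, 2008 (end of Apr, 30 days; 269 left).
−30 → Mar 31, 2008 (end of Mar, 31 days; 239 left).
−31 → Feb 29, 2008 (end of Feb, 29 days; 208 left).
−29 → Jan 31, 2008 (end of Jan, 31 days; 179 left).
−31 → Dec 31, 2007 (end of Dec, 31 days; 148 left).
−31 → Nov 30, 2007 (end of Nov, 30 days; 117 left).
−30 → Oct 31, 2007 (end of Oct, 31 days; 87 left).
−31 → Sep 30, 2007 (end of Sep, 30 days; 56 left).
−30 → Aug 31, 2007 (end of Aug, 31 days; 26 left).
−26 → Aug 5, 2007.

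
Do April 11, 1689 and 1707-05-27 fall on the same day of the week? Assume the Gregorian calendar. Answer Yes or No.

From Apr 11, 1689 to May 27, 1707 is 6619 days.
6619 mod 7 = 4, so they are different weekdays.
(Apr 11, 1689 is a Monday; May 27, 1707 is a Friday.)

No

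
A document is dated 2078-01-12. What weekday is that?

Wednesday

January 1, 2078 is a Saturday.
Jan 1, 2078 → Jan 12, 2078: 11 days.
Total: 11 days.
11 mod 7 = 4, so Saturday + 4 = Wednesday.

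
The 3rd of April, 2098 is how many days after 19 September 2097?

196

Sep 19, 2097 → Oct 19, 2097: 30 days (September has 30).
Oct 19, 2097 → Nov 19, 2097: 31 days (October has 31).
Nov 19, 2097 → Dec 19, 2097: 30 days (November has 30).
Dec 19, 2097 → Jan 19, 2098: 31 days (December has 31).
Jan 19, 2098 → Feb 19, 2098: 31 days (January has 31).
Feb 19, 2098 → Mar 19, 2098: 28 days (February has 28).
Mar 19, 2098 → Apr 3, 2098: 15 days.
Total: 196 days.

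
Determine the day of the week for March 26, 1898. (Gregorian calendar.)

Doomsday rule: the anchor day for the 1800s is Friday. For year 98: 98÷12 = 8 r 2, and 2÷4 = 0, so 8+2+0 = 10.
Friday + 10 ≡ Monday — that's 1898's doomsday.
In March the doomsday date is Mar 14.
Mar 26 is 12 days after Mar 14; 12 mod 7 = 5, so Monday + 5 = Saturday.

Saturday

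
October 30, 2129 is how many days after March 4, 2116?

4988

Mar 4, 2116 → Mar 4, 2117: 365 days.
Mar 4, 2117 → Mar 4, 2118: 365 days.
Mar 4, 2118 → Mar 4, 2119: 365 days.
Mar 4, 2119 → Mar 4, 2120: 366 days (Feb 29, 2120 is in that span).
Mar 4, 2120 → Mar 4, 2121: 365 days.
Mar 4, 2121 → Mar 4, 2122: 365 days.
Mar 4, 2122 → Mar 4, 2123: 365 days.
Mar 4, 2123 → Mar 4, 2124: 366 days (Feb 29, 2124 is in that span).
Mar 4, 2124 → Mar 4, 2125: 365 days.
Mar 4, 2125 → Mar 4, 2126: 365 days.
Mar 4, 2126 → Mar 4, 2127: 365 days.
Mar 4, 2127 → Mar 4, 2128: 366 days (Feb 29, 2128 is in that span).
Mar 4, 2128 → Mar 4, 2129: 365 days.
Mar 4, 2129 → Apr 4, 2129: 31 days (March has 31).
Apr 4, 2129 → May 4, 2129: 30 days (April has 30).
May 4, 2129 → Jun 4, 2129: 31 days (May has 31).
Jun 4, 2129 → Jul 4, 2129: 30 days (June has 30).
Jul 4, 2129 → Aug 4, 2129: 31 days (July has 31).
Aug 4, 2129 → Sep 4, 2129: 31 days (August has 31).
Sep 4, 2129 → Oct 4, 2129: 30 days (September has 30).
Oct 4, 2129 → Oct 30, 2129: 26 days.
Total: 4988 days.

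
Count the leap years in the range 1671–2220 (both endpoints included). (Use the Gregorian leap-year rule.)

133

Multiples of 4 in [1671,2220]: 138.
Of those, multiples of 100: 6 (not leap unless ÷400).
Multiples of 400: 1.
Leap years = 138 − 6 + 1 = 133.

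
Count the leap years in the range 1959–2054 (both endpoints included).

24

Multiples of 4 in [1959,2054]: 24.
Of those, multiples of 100: 1 (not leap unless ÷400).
Multiples of 400: 1.
Leap years = 24 − 1 + 1 = 24.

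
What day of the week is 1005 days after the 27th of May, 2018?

First find the weekday of May 27, 2018. Doomsday rule: the anchor day for the 2000s is Tuesday. For year 18: 18÷12 = 1 r 6, and 6÷4 = 1, so 1+6+1 = 8.
Tuesday + 8 ≡ Wednesday — that's 2018's doomsday.
In May the doomsday date is May 9.
May 27 is 18 days after May 9; 18 mod 7 = 4, so Wednesday + 4 = Sunday.
1005 mod 7 = 4, so 1005 days after a Sunday is Sunday + 4 = Thursday.

Thursday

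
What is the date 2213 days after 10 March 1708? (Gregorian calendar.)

April 1, 1714

+365 (one year) → Mar 10, 1709 (1848 left).
+365 (one year) → Mar 10, 1710 (1483 left).
+365 (one year) → Mar 10, 1711 (1118 left).
+366 (one year; includes Feb 29, 1712) → Mar 10, 1712 (752 left).
+365 (one year) → Mar 10, 1713 (387 left).
Mar has 31 days: +22 → Apr 1, 1713 (365 left).
Apr has 30 days: +30 → May 1, 1713 (335 left).
May has 31 days: +31 → Jun 1, 1713 (304 left).
Jun has 30 days: +30 → Jul 1, 1713 (274 left).
Jul has 31 days: +31 → Aug 1, 1713 (243 left).
Aug has 31 days: +31 → Sep 1, 1713 (212 left).
Sep has 30 days: +30 → Oct 1, 1713 (182 left).
Oct has 31 days: +31 → Nov 1, 1713 (151 left).
Nov has 30 days: +30 → Dec 1, 1713 (121 left).
Dec has 31 days: +31 → Jan 1, 1714 (90 left).
Jan has 31 days: +31 → Feb 1, 1714 (59 left).
Feb has 28 days: +28 → Mar 1, 1714 (31 left).
Mar has 31 days: +31 → Apr 1, 1714 (0 left).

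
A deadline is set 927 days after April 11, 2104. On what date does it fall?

+365 (one year) → Apr 11, 2105 (562 left).
+365 (one year) → Apr 11, 2106 (197 left).
Apr has 30 days: +20 → May 1, 2106 (177 left).
May has 31 days: +31 → Jun 1, 2106 (146 left).
Jun has 30 days: +30 → Jul 1, 2106 (116 left).
Jul has 31 days: +31 → Aug 1, 2106 (85 left).
Aug has 31 days: +31 → Sep 1, 2106 (54 left).
Sep has 30 days: +30 → Oct 1, 2106 (24 left).
+24 → Oct 25, 2106.

October 25, 2106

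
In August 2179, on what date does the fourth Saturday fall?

August 1, 2179 is a Sunday.
The first Saturday is therefore August 7 (6 days later).
The fourth Saturday is 7 + 3×7 = August 28.

August 28, 2179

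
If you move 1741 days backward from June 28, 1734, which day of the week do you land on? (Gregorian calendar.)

Wednesday

Jun 28, 1734 is a Monday.
1741 mod 7 = 5, so 1741 days before a Monday is Monday − 5 = Wednesday.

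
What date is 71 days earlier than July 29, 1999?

−29 → Jun 30, 1999 (end of Jun, 30 days; 42 left).
−30 → May 31, 1999 (end of May, 31 days; 12 left).
−12 → May 19, 1999.

May 19, 1999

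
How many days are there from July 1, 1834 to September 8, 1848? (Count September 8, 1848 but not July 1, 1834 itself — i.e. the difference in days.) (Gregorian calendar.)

Jul 1, 1834 → Jul 1, 1835: 365 days.
Jul 1, 1835 → Jul 1, 1836: 366 days (Feb 29, 1836 is in that span).
Jul 1, 1836 → Jul 1, 1837: 365 days.
Jul 1, 1837 → Jul 1, 1838: 365 days.
Jul 1, 1838 → Jul 1, 1839: 365 days.
Jul 1, 1839 → Jul 1, 1840: 366 days (Feb 29, 1840 is in that span).
Jul 1, 1840 → Jul 1, 1841: 365 days.
Jul 1, 1841 → Jul 1, 1842: 365 days.
Jul 1, 1842 → Jul 1, 1843: 365 days.
Jul 1, 1843 → Jul 1, 1844: 366 days (Feb 29, 1844 is in that span).
Jul 1, 1844 → Jul 1, 1845: 365 days.
Jul 1, 1845 → Jul 1, 1846: 365 days.
Jul 1, 1846 → Jul 1, 1847: 365 days.
Jul 1, 1847 → Jul 1, 1848: 366 days (Feb 29, 1848 is in that span).
Jul 1, 1848 → Aug 1, 1848: 31 days (July has 31).
Aug 1, 1848 → Sep 1, 1848: 31 days (August has 31).
Sep 1, 1848 → Sep 8, 1848: 7 days.
Total: 5183 days.

5183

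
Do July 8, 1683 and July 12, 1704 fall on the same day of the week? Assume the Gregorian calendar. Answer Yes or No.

No

From Jul 8, 1683 to Jul 12, 1704 is 7674 days.
7674 mod 7 = 2, so they are different weekdays.
(Jul 8, 1683 is a Thursday; Jul 12, 1704 is a Saturday.)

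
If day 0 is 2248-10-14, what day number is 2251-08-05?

1025

Oct 14, 2248 → Oct 14, 2249: 365 days.
Oct 14, 2249 → Oct 14, 2250: 365 days.
Oct 14, 2250 → Nov 14, 2250: 31 days (October has 31).
Nov 14, 2250 → Dec 14, 2250: 30 days (November has 30).
Dec 14, 2250 → Jan 14, 2251: 31 days (December has 31).
Jan 14, 2251 → Feb 14, 2251: 31 days (January has 31).
Feb 14, 2251 → Mar 14, 2251: 28 days (February has 28).
Mar 14, 2251 → Apr 14, 2251: 31 days (March has 31).
Apr 14, 2251 → May 14, 2251: 30 days (April has 30).
May 14, 2251 → Jun 14, 2251: 31 days (May has 31).
Jun 14, 2251 → Jul 14, 2251: 30 days (June has 30).
Jul 14, 2251 → Aug 5, 2251: 22 days.
Total: 1025 days.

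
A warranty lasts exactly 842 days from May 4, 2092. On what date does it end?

August 24, 2094

+365 (one year) → May 4, 2093 (477 left).
+365 (one year) → May 4, 2094 (112 left).
May has 31 days: +28 → Jun 1, 2094 (84 left).
Jun has 30 days: +30 → Jul 1, 2094 (54 left).
Jul has 31 days: +31 → Aug 1, 2094 (23 left).
+23 → Aug 24, 2094.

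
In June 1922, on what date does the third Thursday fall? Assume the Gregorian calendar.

June 15, 1922

June 1, 1922 is a Thursday.
The first Thursday is therefore June 1 (same day).
The third Thursday is 1 + 2×7 = June 15.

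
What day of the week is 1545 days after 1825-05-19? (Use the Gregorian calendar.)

Tuesday

May 19, 1825 is a Thursday.
1545 mod 7 = 5, so 1545 days after a Thursday is Thursday + 5 = Tuesday.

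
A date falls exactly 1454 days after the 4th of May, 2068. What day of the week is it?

First find the weekday of May 4, 2068. Doomsday rule: the anchor day for the 2000s is Tuesday. For year 68: 68÷12 = 5 r 8, and 8÷4 = 2, so 5+8+2 = 15.
Tuesday + 15 ≡ Wednesday — that's 2068's doomsday.
In May the doomsday date is May 9.
May 4 is 5 days before May 9; 5 mod 7 = 5, so Wednesday − 5 = Friday.
1454 mod 7 = 5, so 1454 days after a Friday is Friday + 5 = Wednesday.

Wednesday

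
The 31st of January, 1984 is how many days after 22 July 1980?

Jul 22, 1980 → Jul 22, 1981: 365 days.
Jul 22, 1981 → Jul 22, 1982: 365 days.
Jul 22, 1982 → Jul 22, 1983: 365 days.
Jul 22, 1983 → Aug 22, 1983: 31 days (July has 31).
Aug 22, 1983 → Sep 22, 1983: 31 days (August has 31).
Sep 22, 1983 → Oct 22, 1983: 30 days (September has 30).
Oct 22, 1983 → Nov 22, 1983: 31 days (October has 31).
Nov 22, 1983 → Dec 22, 1983: 30 days (November has 30).
Dec 22, 1983 → Jan 22, 1984: 31 days (December has 31).
Jan 22, 1984 → Jan 31, 1984: 9 days.
Total: 1288 days.

1288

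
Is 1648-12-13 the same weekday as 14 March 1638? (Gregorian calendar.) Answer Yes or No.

Yes

From Mar 14, 1638 to Dec 13, 1648 is 3927 days.
3927 mod 7 = 0, so they are the same weekday.
(Mar 14, 1638 is a Sunday; Dec 13, 1648 is a Sunday.)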